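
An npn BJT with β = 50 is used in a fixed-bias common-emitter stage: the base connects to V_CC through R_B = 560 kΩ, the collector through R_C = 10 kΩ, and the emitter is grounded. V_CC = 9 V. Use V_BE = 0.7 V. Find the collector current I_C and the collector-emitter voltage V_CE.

Base loop: V_CC = I_B·R_B + V_BE, so I_B = (9 − 0.7)/560 kΩ = 0.0148 mA.
In the active region I_C = β·I_B = 50 × 0.0148 = 0.741 mA.
Collector loop: V_CE = V_CC − I_C·R_C = 9 − 0.741×10 = 1.59 V.
Since V_CE = 1.59 V > V_CE(sat) ≈ 0.2 V, the transistor is in the active region as assumed.

I_C ≈ 0.74 mA, V_CE ≈ 1.6 V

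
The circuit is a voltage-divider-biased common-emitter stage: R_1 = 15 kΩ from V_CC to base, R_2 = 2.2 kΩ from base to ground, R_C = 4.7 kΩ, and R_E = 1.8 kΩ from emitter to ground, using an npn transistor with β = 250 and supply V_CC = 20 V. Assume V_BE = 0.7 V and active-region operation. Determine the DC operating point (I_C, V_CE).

I_C ≈ 1 mA, V_CE ≈ 13 V

Thevenize the base divider: V_Th = V_CC·R_2/(R_1+R_2) = 20×2.2/17.2 = 2.56 V, R_Th = R_1‖R_2 = 1.92 kΩ.
Base-emitter loop: V_Th = I_B·R_Th + V_BE + (β+1)I_B·R_E, so I_B = (2.56 − 0.7) / (1.92 + 251×1.8) = 0.0041 mA.
I_C = β·I_B = 250×0.0041 = 1.02 mA, and I_E = (β+1)I_B = 1.03 mA.
V_CE = V_CC − I_C·R_C − I_E·R_E = 20 − 1.02×4.7 − 1.03×1.8 = 13.3 V.
V_CE = 13.3 V > 0.2 V confirms active-region operation.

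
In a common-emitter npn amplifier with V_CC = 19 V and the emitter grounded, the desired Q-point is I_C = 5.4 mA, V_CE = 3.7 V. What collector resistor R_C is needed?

Collector loop: V_CC = I_C·R_C + V_CE.
R_C = (V_CC − V_CE)/I_C = (19 − 3.7)/5.4 = 2.83 kΩ.

R_C ≈ 2.8 kΩ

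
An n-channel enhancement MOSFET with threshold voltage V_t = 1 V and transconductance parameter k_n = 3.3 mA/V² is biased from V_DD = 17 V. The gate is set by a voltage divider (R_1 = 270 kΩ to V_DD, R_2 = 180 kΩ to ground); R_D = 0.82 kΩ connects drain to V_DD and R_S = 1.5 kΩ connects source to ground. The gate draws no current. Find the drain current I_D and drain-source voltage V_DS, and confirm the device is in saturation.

I_D ≈ 3 mA, V_DS ≈ 10 V

V_G = V_DD·R_2/(R_1+R_2) = 17×180/450 = 6.8 V.
Assume saturation: I_D = (k_n/2)(V_GS − V_t)² with V_GS = V_G − I_D·R_S = 6.8 − 1.5·I_D.
Substituting gives 3.71·I_D² − 29.7·I_D + 55.5 = 0, with roots I_D = 2.97 or 5.03 mA.
The root I_D = 5.03 mA gives V_GS = -0.746 V ≤ V_t, so take I_D = 2.97 mA.
Then V_GS = 2.34 V and V_DS = V_DD − I_D(R_D+R_S) = 17 − 2.97×2.32 = 10.1 V.
Saturation requires V_DS ≥ V_GS − V_t = 1.34 V; 10.1 ≥ 1.34 ✓.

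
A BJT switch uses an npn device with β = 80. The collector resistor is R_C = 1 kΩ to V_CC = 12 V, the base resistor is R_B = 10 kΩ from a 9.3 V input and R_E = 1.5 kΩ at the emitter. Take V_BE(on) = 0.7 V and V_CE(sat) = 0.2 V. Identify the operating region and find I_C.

saturation; I_C ≈ 4.6 mA

Assume active: I_B = (9.3 − 0.7)/(10 + 81×1.5) = 0.0654 mA, I_C = β·I_B = 5.23 mA.
Then V_CE = 12 − 5.23×1 − 5.3×1.5 = -1.18 V < 0.2 V — the active assumption fails.
Re-solve with V_CE = 0.2 V. KCL at the emitter: V_E/R_E = (V_BB−0.7−V_E)/R_B + (V_CC−0.2−V_E)/R_C, giving V_E = 7.17 V.
I_C = (V_CC − 0.2 − V_E)/R_C = (11.8 − 7.17)/1 = 4.63 mA.
Check: I_B = (8.6 − 7.17)/10 = 0.143 mA, and β·I_B = 11.5 mA > I_C, confirming saturation.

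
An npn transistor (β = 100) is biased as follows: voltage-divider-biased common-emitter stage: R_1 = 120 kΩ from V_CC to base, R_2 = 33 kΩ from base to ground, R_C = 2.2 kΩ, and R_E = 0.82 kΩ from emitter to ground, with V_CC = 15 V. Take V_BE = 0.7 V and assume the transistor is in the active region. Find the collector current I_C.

I_C ≈ 2.3 mA

Thevenize the base divider: V_Th = V_CC·R_2/(R_1+R_2) = 15×33/153 = 3.24 V, R_Th = R_1‖R_2 = 25.9 kΩ.
Base-emitter loop: V_Th = I_B·R_Th + V_BE + (β+1)I_B·R_E, so I_B = (3.24 − 0.7) / (25.9 + 101×0.82) = 0.0233 mA.
I_C = β·I_B = 100×0.0233 = 2.33 mA, and I_E = (β+1)I_B = 2.36 mA.
V_CE = V_CC − I_C·R_C − I_E·R_E = 15 − 2.33×2.2 − 2.36×0.82 = 7.94 V.
V_CE = 7.94 V > 0.2 V confirms active-region operation.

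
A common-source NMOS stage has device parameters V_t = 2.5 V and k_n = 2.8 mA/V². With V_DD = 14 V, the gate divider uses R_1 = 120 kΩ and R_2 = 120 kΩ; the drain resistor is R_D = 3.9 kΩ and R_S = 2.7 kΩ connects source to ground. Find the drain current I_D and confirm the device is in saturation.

I_D ≈ 1.3 mA

V_G = V_DD·R_2/(R_1+R_2) = 14×120/240 = 7 V.
Assume saturation: I_D = (k_n/2)(V_GS − V_t)² with V_GS = V_G − I_D·R_S = 7 − 2.7·I_D.
Substituting gives 10.2·I_D² − 35·I_D + 28.3 = 0, with roots I_D = 1.31 or 2.12 mA.
The root I_D = 2.12 mA gives V_GS = 1.27 V ≤ V_t, so take I_D = 1.31 mA.
Then V_GS = 3.47 V and V_DS = V_DD − I_D(R_D+R_S) = 14 − 1.31×6.6 = 5.36 V.
Saturation requires V_DS ≥ V_GS − V_t = 0.967 V; 5.36 ≥ 0.967 ✓.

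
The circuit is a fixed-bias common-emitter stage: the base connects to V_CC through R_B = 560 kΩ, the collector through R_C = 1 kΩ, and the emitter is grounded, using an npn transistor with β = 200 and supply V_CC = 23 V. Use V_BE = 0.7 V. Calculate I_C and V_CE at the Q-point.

I_C ≈ 8 mA, V_CE ≈ 15 V

Base loop: V_CC = I_B·R_B + V_BE, so I_B = (23 − 0.7)/560 kΩ = 0.0398 mA.
In the active region I_C = β·I_B = 200 × 0.0398 = 7.96 mA.
Collector loop: V_CE = V_CC − I_C·R_C = 23 − 7.96×1 = 15 V.
Since V_CE = 15 V > V_CE(sat) ≈ 0.2 V, the transistor is in the active region as assumed.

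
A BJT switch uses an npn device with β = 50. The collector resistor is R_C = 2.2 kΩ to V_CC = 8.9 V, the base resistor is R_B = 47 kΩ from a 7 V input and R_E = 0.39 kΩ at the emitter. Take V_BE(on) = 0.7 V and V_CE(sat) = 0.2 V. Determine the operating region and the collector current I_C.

Assume active: I_B = (7 − 0.7)/(47 + 51×0.39) = 0.0942 mA, I_C = β·I_B = 4.71 mA.
Then V_CE = 8.9 − 4.71×2.2 − 4.8×0.39 = -3.33 V < 0.2 V — the active assumption fails.
Re-solve with V_CE = 0.2 V. KCL at the emitter: V_E/R_E = (V_BB−0.7−V_E)/R_B + (V_CC−0.2−V_E)/R_C, giving V_E = 1.34 V.
I_C = (V_CC − 0.2 − V_E)/R_C = (8.7 − 1.34)/2.2 = 3.34 mA.
Check: I_B = (6.3 − 1.34)/47 = 0.105 mA, and β·I_B = 5.27 mA > I_C, confirming saturation.

saturation; I_C ≈ 3.3 mA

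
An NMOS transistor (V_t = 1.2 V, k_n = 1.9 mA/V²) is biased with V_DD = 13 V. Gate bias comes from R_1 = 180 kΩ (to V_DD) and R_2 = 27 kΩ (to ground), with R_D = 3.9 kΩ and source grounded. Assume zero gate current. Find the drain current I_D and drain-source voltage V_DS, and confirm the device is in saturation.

V_G = V_DD·R_2/(R_1+R_2) = 13×27/207 = 1.7 V. With the source grounded, V_GS = V_G = 1.7 V.
Assume saturation: I_D = (k_n/2)(V_GS − V_t)² = (1.9/2)×(1.7 − 1.2)² = 0.95×0.496² = 0.233 mA.
V_DS = V_DD − I_D·R_D = 13 − 0.233×3.9 = 12.1 V.
Saturation requires V_DS ≥ V_GS − V_t = 0.496 V; 12.1 ≥ 0.496 ✓.

I_D ≈ 0.23 mA, V_DS ≈ 12 V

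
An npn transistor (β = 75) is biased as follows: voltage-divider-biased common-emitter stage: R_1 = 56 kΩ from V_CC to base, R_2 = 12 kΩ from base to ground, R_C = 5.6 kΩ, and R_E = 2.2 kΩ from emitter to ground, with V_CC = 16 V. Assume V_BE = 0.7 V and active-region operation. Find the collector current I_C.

Thevenize the base divider: V_Th = V_CC·R_2/(R_1+R_2) = 16×12/68 = 2.82 V, R_Th = R_1‖R_2 = 9.88 kΩ.
Base-emitter loop: V_Th = I_B·R_Th + V_BE + (β+1)I_B·R_E, so I_B = (2.82 − 0.7) / (9.88 + 76×2.2) = 0.012 mA.
I_C = β·I_B = 75×0.012 = 0.899 mA, and I_E = (β+1)I_B = 0.911 mA.
V_CE = V_CC − I_C·R_C − I_E·R_E = 16 − 0.899×5.6 − 0.911×2.2 = 8.96 V.
V_CE = 8.96 V > 0.2 V confirms active-region operation.

I_C ≈ 0.9 mA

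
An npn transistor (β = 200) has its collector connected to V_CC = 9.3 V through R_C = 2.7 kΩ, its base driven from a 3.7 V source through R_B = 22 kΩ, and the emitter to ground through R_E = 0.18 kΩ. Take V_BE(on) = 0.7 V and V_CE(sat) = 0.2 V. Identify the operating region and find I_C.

Assume active: I_B = (3.7 − 0.7)/(22 + 201×0.18) = 0.0516 mA, I_C = β·I_B = 10.3 mA.
Then V_CE = 9.3 − 10.3×2.7 − 10.4×0.18 = -20.4 V < 0.2 V — the active assumption fails.
Re-solve with V_CE = 0.2 V. KCL at the emitter: V_E/R_E = (V_BB−0.7−V_E)/R_B + (V_CC−0.2−V_E)/R_C, giving V_E = 0.587 V.
I_C = (V_CC − 0.2 − V_E)/R_C = (9.1 − 0.587)/2.7 = 3.15 mA.
Check: I_B = (3 − 0.587)/22 = 0.11 mA, and β·I_B = 21.9 mA > I_C, confirming saturation.

saturation; I_C ≈ 3.2 mA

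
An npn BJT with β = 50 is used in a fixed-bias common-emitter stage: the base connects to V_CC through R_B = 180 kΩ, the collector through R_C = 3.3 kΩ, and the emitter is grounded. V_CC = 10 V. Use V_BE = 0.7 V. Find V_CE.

V_CE ≈ 1.5 V

Base loop: V_CC = I_B·R_B + V_BE, so I_B = (10 − 0.7)/180 kΩ = 0.0517 mA.
In the active region I_C = β·I_B = 50 × 0.0517 = 2.58 mA.
Collector loop: V_CE = V_CC − I_C·R_C = 10 − 2.58×3.3 = 1.47 V.
Since V_CE = 1.47 V > V_CE(sat) ≈ 0.2 V, the transistor is in the active region as assumed.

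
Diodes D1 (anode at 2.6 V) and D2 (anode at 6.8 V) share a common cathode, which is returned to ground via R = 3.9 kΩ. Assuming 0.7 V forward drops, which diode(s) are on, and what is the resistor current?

Only D2 conducts; I_R ≈ 1.6 mA

Assume both conduct. Then node N would need to be at both 2.6−0.7 = 1.9 V and 6.8−0.7 = 6.1 V, which is impossible.
Assume only D2 conducts: V_N = 6.8 − 0.7 = 6.1 V, so I_R = 6.1/3.9 = 1.56 mA.
Check D1: its anode-to-cathode voltage is 2.6 − 6.1 = -3.5 V < 0.7 V, so it is off. The assumption is consistent.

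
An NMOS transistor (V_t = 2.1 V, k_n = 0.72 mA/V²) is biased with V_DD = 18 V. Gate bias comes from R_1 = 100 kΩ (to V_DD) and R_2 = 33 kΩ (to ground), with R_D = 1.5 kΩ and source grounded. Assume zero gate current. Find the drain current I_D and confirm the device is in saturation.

V_G = V_DD·R_2/(R_1+R_2) = 18×33/133 = 4.47 V. With the source grounded, V_GS = V_G = 4.47 V.
Assume saturation: I_D = (k_n/2)(V_GS − V_t)² = (0.72/2)×(4.47 − 2.1)² = 0.36×2.37² = 2.02 mA.
V_DS = V_DD − I_D·R_D = 18 − 2.02×1.5 = 15 V.
Saturation requires V_DS ≥ V_GS − V_t = 2.37 V; 15 ≥ 2.37 ✓.

I_D ≈ 2 mA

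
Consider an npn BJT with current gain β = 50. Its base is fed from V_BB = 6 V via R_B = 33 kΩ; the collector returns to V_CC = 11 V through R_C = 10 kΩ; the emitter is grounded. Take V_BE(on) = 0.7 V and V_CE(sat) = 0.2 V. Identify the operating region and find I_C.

Assume active: I_B = (6 − 0.7)/33 = 0.161 mA, giving I_C = β·I_B = 8.03 mA.
But then V_CE = 11 − 8.03×10 = -69.3 V < V_CE(sat) = 0.2 V — impossible in the active region.
So the transistor is saturated. With V_CE = 0.2 V, I_C = (V_CC − 0.2)/R_C = 10.8/10 = 1.08 mA.
Check: β·I_B = 8.03 mA > I_C = 1.08 mA, confirming saturation.

saturation; I_C ≈ 1.1 mA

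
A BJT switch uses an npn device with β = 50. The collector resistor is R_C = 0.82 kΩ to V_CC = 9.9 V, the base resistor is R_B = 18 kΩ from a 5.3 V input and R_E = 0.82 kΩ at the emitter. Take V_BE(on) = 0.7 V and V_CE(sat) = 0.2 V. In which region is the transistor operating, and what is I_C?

Assume active. Base-emitter loop: I_B = (V_BB − V_BE)/(R_B + (β+1)R_E) = (5.3 − 0.7)/(18 + 51×0.82) = 0.0769 mA.
I_C = β·I_B = 50×0.0769 = 3.84 mA.
V_CE = V_CC − I_C·R_C − I_E·R_E = 9.9 − 3.84×0.82 − 3.92×0.82 = 3.53 V > V_CE(sat), so the active-region assumption holds.

active; I_C ≈ 3.8 mA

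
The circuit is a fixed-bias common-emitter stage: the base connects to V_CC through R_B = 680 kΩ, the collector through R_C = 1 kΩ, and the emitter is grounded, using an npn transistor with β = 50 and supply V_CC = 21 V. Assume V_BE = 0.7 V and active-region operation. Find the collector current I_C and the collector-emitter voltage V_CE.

Base loop: V_CC = I_B·R_B + V_BE, so I_B = (21 − 0.7)/680 kΩ = 0.0299 mA.
In the active region I_C = β·I_B = 50 × 0.0299 = 1.49 mA.
Collector loop: V_CE = V_CC − I_C·R_C = 21 − 1.49×1 = 19.5 V.
Since V_CE = 19.5 V > V_CE(sat) ≈ 0.2 V, the transistor is in the active region as assumed.

I_C ≈ 1.5 mA, V_CE ≈ 20 V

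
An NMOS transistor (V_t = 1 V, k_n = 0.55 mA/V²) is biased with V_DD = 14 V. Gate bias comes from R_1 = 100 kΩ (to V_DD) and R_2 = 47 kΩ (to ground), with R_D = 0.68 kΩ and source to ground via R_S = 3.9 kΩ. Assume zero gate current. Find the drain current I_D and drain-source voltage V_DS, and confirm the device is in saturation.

V_G = V_DD·R_2/(R_1+R_2) = 14×47/147 = 4.48 V.
Assume saturation: I_D = (k_n/2)(V_GS − V_t)² with V_GS = V_G − I_D·R_S = 4.48 − 3.9·I_D.
Substituting gives 4.18·I_D² − 8.46·I_D + 3.32 = 0, with roots I_D = 0.534 or 1.49 mA.
The root I_D = 1.49 mA gives V_GS = -1.33 V ≤ V_t, so take I_D = 0.534 mA.
Then V_GS = 2.39 V and V_DS = V_DD − I_D(R_D+R_S) = 14 − 0.534×4.58 = 11.6 V.
Saturation requires V_DS ≥ V_GS − V_t = 1.39 V; 11.6 ≥ 1.39 ✓.

I_D ≈ 0.53 mA, V_DS ≈ 12 V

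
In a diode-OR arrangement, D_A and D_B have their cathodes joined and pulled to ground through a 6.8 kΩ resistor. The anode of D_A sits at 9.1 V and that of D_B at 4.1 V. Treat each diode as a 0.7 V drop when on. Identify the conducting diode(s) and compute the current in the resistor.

Assume both conduct. Then node N would need to be at both 9.1−0.7 = 8.4 V and 4.1−0.7 = 3.4 V, which is impossible.
Assume only D_A conducts: V_N = 9.1 − 0.7 = 8.4 V, so I_R = 8.4/6.8 = 1.24 mA.
Check D_B: its anode-to-cathode voltage is 4.1 − 8.4 = -4.3 V < 0.7 V, so it is off. The assumption is consistent.

Only D_A conducts; I_R ≈ 1.2 mA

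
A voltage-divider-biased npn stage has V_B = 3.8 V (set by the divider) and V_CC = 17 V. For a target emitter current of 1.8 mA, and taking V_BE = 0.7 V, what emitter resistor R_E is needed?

R_E ≈ 1.7 kΩ

V_E = V_B − V_BE = 3.8 − 0.7 = 3.1 V.
R_E = V_E / I_E = 3.1 / 1.8 = 1.72 kΩ.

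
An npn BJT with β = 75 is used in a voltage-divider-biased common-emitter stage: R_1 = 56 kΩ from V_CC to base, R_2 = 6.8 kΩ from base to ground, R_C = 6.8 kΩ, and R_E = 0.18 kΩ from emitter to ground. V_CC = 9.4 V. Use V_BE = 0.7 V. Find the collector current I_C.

I_C ≈ 1.2 mA

Thevenize the base divider: V_Th = V_CC·R_2/(R_1+R_2) = 9.4×6.8/62.8 = 1.02 V, R_Th = R_1‖R_2 = 6.06 kΩ.
Base-emitter loop: V_Th = I_B·R_Th + V_BE + (β+1)I_B·R_E, so I_B = (1.02 − 0.7) / (6.06 + 76×0.18) = 0.0161 mA.
I_C = β·I_B = 75×0.0161 = 1.21 mA, and I_E = (β+1)I_B = 1.22 mA.
V_CE = V_CC − I_C·R_C − I_E·R_E = 9.4 − 1.21×6.8 − 1.22×0.18 = 0.97 V.
V_CE = 0.97 V > 0.2 V confirms active-region operation.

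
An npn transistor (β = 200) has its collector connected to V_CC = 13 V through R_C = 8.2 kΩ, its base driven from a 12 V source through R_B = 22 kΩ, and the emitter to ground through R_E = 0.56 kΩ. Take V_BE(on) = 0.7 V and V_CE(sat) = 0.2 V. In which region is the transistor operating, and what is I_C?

Assume active: I_B = (12 − 0.7)/(22 + 201×0.56) = 0.084 mA, I_C = β·I_B = 16.8 mA.
Then V_CE = 13 − 16.8×8.2 − 16.9×0.56 = -134 V < 0.2 V — the active assumption fails.
Re-solve with V_CE = 0.2 V. KCL at the emitter: V_E/R_E = (V_BB−0.7−V_E)/R_B + (V_CC−0.2−V_E)/R_C, giving V_E = 1.06 V.
I_C = (V_CC − 0.2 − V_E)/R_C = (12.8 − 1.06)/8.2 = 1.43 mA.
Check: I_B = (11.3 − 1.06)/22 = 0.465 mA, and β·I_B = 93.1 mA > I_C, confirming saturation.

saturation; I_C ≈ 1.4 mA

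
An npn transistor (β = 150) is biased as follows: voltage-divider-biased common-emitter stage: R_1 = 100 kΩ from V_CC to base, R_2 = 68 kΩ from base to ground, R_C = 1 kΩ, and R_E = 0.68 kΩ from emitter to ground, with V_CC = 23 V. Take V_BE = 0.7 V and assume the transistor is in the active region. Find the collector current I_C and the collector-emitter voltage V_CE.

Thevenize the base divider: V_Th = V_CC·R_2/(R_1+R_2) = 23×68/168 = 9.31 V, R_Th = R_1‖R_2 = 40.5 kΩ.
Base-emitter loop: V_Th = I_B·R_Th + V_BE + (β+1)I_B·R_E, so I_B = (9.31 − 0.7) / (40.5 + 151×0.68) = 0.0601 mA.
I_C = β·I_B = 150×0.0601 = 9.02 mA, and I_E = (β+1)I_B = 9.08 mA.
V_CE = V_CC − I_C·R_C − I_E·R_E = 23 − 9.02×1 − 9.08×0.68 = 7.8 V.
V_CE = 7.8 V > 0.2 V confirms active-region operation.

I_C ≈ 9 mA, V_CE ≈ 7.8 V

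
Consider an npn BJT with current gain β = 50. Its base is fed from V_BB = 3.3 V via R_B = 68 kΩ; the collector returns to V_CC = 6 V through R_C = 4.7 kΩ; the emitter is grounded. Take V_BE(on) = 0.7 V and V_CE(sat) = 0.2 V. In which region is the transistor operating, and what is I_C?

Assume active: I_B = (3.3 − 0.7)/68 = 0.0382 mA, giving I_C = β·I_B = 1.91 mA.
But then V_CE = 6 − 1.91×4.7 = -2.99 V < V_CE(sat) = 0.2 V — impossible in the active region.
So the transistor is saturated. With V_CE = 0.2 V, I_C = (V_CC − 0.2)/R_C = 5.8/4.7 = 1.23 mA.
Check: β·I_B = 1.91 mA > I_C = 1.23 mA, confirming saturation.

saturation; I_C ≈ 1.2 mA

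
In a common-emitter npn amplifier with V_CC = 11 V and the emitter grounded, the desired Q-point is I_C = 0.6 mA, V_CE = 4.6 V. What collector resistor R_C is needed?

R_C ≈ 11 kΩ

Collector loop: V_CC = I_C·R_C + V_CE.
R_C = (V_CC − V_CE)/I_C = (11 − 4.6)/0.6 = 10.7 kΩ.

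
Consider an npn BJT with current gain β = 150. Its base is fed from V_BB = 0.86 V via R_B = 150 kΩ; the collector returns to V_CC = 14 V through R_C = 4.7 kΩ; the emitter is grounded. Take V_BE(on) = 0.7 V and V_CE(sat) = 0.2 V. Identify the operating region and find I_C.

active; I_C ≈ 0.16 mA

Assume active. Base-emitter loop: I_B = (V_BB − V_BE)/R_B = (0.86 − 0.7)/150 = 0.00107 mA.
I_C = β·I_B = 150×0.00107 = 0.16 mA.
V_CE = V_CC − I_C·R_C = 14 − 0.16×4.7 = 13.2 V > V_CE(sat), so the active-region assumption holds.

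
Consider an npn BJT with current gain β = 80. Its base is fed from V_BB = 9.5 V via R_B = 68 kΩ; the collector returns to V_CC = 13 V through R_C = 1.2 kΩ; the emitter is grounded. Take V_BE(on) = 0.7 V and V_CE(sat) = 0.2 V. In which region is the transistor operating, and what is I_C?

Assume active. Base-emitter loop: I_B = (V_BB − V_BE)/R_B = (9.5 − 0.7)/68 = 0.129 mA.
I_C = β·I_B = 80×0.129 = 10.4 mA.
V_CE = V_CC − I_C·R_C = 13 − 10.4×1.2 = 0.576 V > V_CE(sat), so the active-region assumption holds.

active; I_C ≈ 10 mA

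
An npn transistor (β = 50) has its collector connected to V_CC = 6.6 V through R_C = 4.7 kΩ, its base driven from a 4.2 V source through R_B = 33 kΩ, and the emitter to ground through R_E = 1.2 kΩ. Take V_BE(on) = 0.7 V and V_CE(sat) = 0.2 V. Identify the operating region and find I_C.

saturation; I_C ≈ 1.1 mA

Assume active: I_B = (4.2 − 0.7)/(33 + 51×1.2) = 0.0372 mA, I_C = β·I_B = 1.86 mA.
Then V_CE = 6.6 − 1.86×4.7 − 1.89×1.2 = -4.41 V < 0.2 V — the active assumption fails.
Re-solve with V_CE = 0.2 V. KCL at the emitter: V_E/R_E = (V_BB−0.7−V_E)/R_B + (V_CC−0.2−V_E)/R_C, giving V_E = 1.36 V.
I_C = (V_CC − 0.2 − V_E)/R_C = (6.4 − 1.36)/4.7 = 1.07 mA.
Check: I_B = (3.5 − 1.36)/33 = 0.0647 mA, and β·I_B = 3.24 mA > I_C, confirming saturation.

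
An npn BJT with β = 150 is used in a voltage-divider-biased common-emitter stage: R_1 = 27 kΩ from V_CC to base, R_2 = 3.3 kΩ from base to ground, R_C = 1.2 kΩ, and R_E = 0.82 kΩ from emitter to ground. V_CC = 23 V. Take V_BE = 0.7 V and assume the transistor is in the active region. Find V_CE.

V_CE ≈ 19 V

Thevenize the base divider: V_Th = V_CC·R_2/(R_1+R_2) = 23×3.3/30.3 = 2.5 V, R_Th = R_1‖R_2 = 2.94 kΩ.
Base-emitter loop: V_Th = I_B·R_Th + V_BE + (β+1)I_B·R_E, so I_B = (2.5 − 0.7) / (2.94 + 151×0.82) = 0.0142 mA.
I_C = β·I_B = 150×0.0142 = 2.14 mA, and I_E = (β+1)I_B = 2.15 mA.
V_CE = V_CC − I_C·R_C − I_E·R_E = 23 − 2.14×1.2 − 2.15×0.82 = 18.7 V.
V_CE = 18.7 V > 0.2 V confirms active-region operation.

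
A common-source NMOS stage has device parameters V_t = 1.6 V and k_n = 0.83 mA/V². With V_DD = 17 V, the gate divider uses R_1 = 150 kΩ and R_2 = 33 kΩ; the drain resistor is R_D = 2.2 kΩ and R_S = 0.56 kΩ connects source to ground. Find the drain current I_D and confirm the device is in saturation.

V_G = V_DD·R_2/(R_1+R_2) = 17×33/183 = 3.07 V.
Assume saturation: I_D = (k_n/2)(V_GS − V_t)² with V_GS = V_G − I_D·R_S = 3.07 − 0.56·I_D.
Substituting gives 0.13·I_D² − 1.68·I_D + 0.891 = 0, with roots I_D = 0.554 or 12.4 mA.
The root I_D = 12.4 mA gives V_GS = -3.86 V ≤ V_t, so take I_D = 0.554 mA.
Then V_GS = 2.76 V and V_DS = V_DD − I_D(R_D+R_S) = 17 − 0.554×2.76 = 15.5 V.
Saturation requires V_DS ≥ V_GS − V_t = 1.16 V; 15.5 ≥ 1.16 ✓.

I_D ≈ 0.55 mA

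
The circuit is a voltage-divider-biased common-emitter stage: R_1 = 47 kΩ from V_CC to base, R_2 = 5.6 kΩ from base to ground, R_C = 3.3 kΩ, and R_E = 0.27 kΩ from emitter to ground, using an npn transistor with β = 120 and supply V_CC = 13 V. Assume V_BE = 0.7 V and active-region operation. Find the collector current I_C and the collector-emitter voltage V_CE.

I_C ≈ 2.2 mA, V_CE ≈ 5.2 V

Thevenize the base divider: V_Th = V_CC·R_2/(R_1+R_2) = 13×5.6/52.6 = 1.38 V, R_Th = R_1‖R_2 = 5 kΩ.
Base-emitter loop: V_Th = I_B·R_Th + V_BE + (β+1)I_B·R_E, so I_B = (1.38 − 0.7) / (5 + 121×0.27) = 0.0182 mA.
I_C = β·I_B = 120×0.0182 = 2.18 mA, and I_E = (β+1)I_B = 2.2 mA.
V_CE = V_CC − I_C·R_C − I_E·R_E = 13 − 2.18×3.3 − 2.2×0.27 = 5.22 V.
V_CE = 5.22 V > 0.2 V confirms active-region operation.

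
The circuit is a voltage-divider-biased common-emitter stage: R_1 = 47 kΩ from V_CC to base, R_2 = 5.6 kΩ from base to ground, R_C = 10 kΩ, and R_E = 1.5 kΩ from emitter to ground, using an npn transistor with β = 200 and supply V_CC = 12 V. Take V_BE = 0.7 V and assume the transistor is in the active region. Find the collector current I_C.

Thevenize the base divider: V_Th = V_CC·R_2/(R_1+R_2) = 12×5.6/52.6 = 1.28 V, R_Th = R_1‖R_2 = 5 kΩ.
Base-emitter loop: V_Th = I_B·R_Th + V_BE + (β+1)I_B·R_E, so I_B = (1.28 − 0.7) / (5 + 201×1.5) = 0.00188 mA.
I_C = β·I_B = 200×0.00188 = 0.377 mA, and I_E = (β+1)I_B = 0.379 mA.
V_CE = V_CC − I_C·R_C − I_E·R_E = 12 − 0.377×10 − 0.379×1.5 = 7.66 V.
V_CE = 7.66 V > 0.2 V confirms active-region operation.

I_C ≈ 0.38 mA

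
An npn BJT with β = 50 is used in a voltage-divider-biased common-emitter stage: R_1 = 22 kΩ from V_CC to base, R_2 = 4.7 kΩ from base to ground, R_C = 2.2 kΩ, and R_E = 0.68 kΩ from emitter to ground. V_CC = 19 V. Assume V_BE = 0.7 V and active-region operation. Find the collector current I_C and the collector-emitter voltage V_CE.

Thevenize the base divider: V_Th = V_CC·R_2/(R_1+R_2) = 19×4.7/26.7 = 3.34 V, R_Th = R_1‖R_2 = 3.87 kΩ.
Base-emitter loop: V_Th = I_B·R_Th + V_BE + (β+1)I_B·R_E, so I_B = (3.34 − 0.7) / (3.87 + 51×0.68) = 0.0686 mA.
I_C = β·I_B = 50×0.0686 = 3.43 mA, and I_E = (β+1)I_B = 3.5 mA.
V_CE = V_CC − I_C·R_C − I_E·R_E = 19 − 3.43×2.2 − 3.5×0.68 = 9.08 V.
V_CE = 9.08 V > 0.2 V confirms active-region operation.

I_C ≈ 3.4 mA, V_CE ≈ 9.1 V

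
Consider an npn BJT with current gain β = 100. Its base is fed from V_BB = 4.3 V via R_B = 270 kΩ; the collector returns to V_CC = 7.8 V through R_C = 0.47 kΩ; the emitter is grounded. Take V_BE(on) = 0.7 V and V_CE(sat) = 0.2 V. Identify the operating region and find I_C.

active; I_C ≈ 1.3 mA

Assume active. Base-emitter loop: I_B = (V_BB − V_BE)/R_B = (4.3 − 0.7)/270 = 0.0133 mA.
I_C = β·I_B = 100×0.0133 = 1.33 mA.
V_CE = V_CC − I_C·R_C = 7.8 − 1.33×0.47 = 7.17 V > V_CE(sat), so the active-region assumption holds.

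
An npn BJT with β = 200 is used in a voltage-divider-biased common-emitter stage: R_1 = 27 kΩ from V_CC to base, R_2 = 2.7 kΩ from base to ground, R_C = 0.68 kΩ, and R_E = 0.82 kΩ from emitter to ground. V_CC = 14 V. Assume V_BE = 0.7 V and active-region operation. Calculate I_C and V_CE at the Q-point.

I_C ≈ 0.68 mA, V_CE ≈ 13 V

Thevenize the base divider: V_Th = V_CC·R_2/(R_1+R_2) = 14×2.7/29.7 = 1.27 V, R_Th = R_1‖R_2 = 2.45 kΩ.
Base-emitter loop: V_Th = I_B·R_Th + V_BE + (β+1)I_B·R_E, so I_B = (1.27 − 0.7) / (2.45 + 201×0.82) = 0.00342 mA.
I_C = β·I_B = 200×0.00342 = 0.685 mA, and I_E = (β+1)I_B = 0.688 mA.
V_CE = V_CC − I_C·R_C − I_E·R_E = 14 − 0.685×0.68 − 0.688×0.82 = 13 V.
V_CE = 13 V > 0.2 V confirms active-region operation.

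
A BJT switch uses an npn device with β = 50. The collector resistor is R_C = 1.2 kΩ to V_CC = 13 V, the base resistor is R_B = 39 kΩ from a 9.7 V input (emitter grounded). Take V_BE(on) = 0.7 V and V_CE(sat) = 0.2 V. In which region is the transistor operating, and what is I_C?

saturation; I_C ≈ 11 mA

Assume active: I_B = (9.7 − 0.7)/39 = 0.231 mA, giving I_C = β·I_B = 11.5 mA.
But then V_CE = 13 − 11.5×1.2 = -0.846 V < V_CE(sat) = 0.2 V — impossible in the active region.
So the transistor is saturated. With V_CE = 0.2 V, I_C = (V_CC − 0.2)/R_C = 12.8/1.2 = 10.7 mA.
Check: β·I_B = 11.5 mA > I_C = 10.7 mA, confirming saturation.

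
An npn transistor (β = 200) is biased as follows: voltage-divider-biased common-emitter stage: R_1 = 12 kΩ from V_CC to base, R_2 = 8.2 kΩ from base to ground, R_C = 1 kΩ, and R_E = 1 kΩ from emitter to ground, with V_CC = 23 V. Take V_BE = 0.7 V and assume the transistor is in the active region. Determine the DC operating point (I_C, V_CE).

Thevenize the base divider: V_Th = V_CC·R_2/(R_1+R_2) = 23×8.2/20.2 = 9.34 V, R_Th = R_1‖R_2 = 4.87 kΩ.
Base-emitter loop: V_Th = I_B·R_Th + V_BE + (β+1)I_B·R_E, so I_B = (9.34 − 0.7) / (4.87 + 201×1) = 0.042 mA.
I_C = β·I_B = 200×0.042 = 8.39 mA, and I_E = (β+1)I_B = 8.43 mA.
V_CE = V_CC − I_C·R_C − I_E·R_E = 23 − 8.39×1 − 8.43×1 = 6.18 V.
V_CE = 6.18 V > 0.2 V confirms active-region operation.

I_C ≈ 8.4 mA, V_CE ≈ 6.2 V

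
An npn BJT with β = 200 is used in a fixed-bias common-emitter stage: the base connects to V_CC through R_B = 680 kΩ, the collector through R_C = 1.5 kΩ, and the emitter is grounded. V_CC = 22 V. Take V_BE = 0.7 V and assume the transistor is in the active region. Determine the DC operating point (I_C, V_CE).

I_C ≈ 6.3 mA, V_CE ≈ 13 V

Base loop: V_CC = I_B·R_B + V_BE, so I_B = (22 − 0.7)/680 kΩ = 0.0313 mA.
In the active region I_C = β·I_B = 200 × 0.0313 = 6.26 mA.
Collector loop: V_CE = V_CC − I_C·R_C = 22 − 6.26×1.5 = 12.6 V.
Since V_CE = 12.6 V > V_CE(sat) ≈ 0.2 V, the transistor is in the active region as assumed.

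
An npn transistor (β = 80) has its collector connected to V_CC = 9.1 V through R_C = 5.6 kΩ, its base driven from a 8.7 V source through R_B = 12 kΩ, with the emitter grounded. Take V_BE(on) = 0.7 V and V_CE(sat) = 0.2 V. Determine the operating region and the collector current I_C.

Assume active: I_B = (8.7 − 0.7)/12 = 0.667 mA, giving I_C = β·I_B = 53.3 mA.
But then V_CE = 9.1 − 53.3×5.6 = -290 V < V_CE(sat) = 0.2 V — impossible in the active region.
So the transistor is saturated. With V_CE = 0.2 V, I_C = (V_CC − 0.2)/R_C = 8.9/5.6 = 1.59 mA.
Check: β·I_B = 53.3 mA > I_C = 1.59 mA, confirming saturation.

saturation; I_C ≈ 1.6 mA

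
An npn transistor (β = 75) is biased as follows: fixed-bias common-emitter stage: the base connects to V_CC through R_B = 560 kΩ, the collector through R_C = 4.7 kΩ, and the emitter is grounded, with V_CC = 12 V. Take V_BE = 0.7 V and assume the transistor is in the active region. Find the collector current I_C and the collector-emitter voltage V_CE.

Base loop: V_CC = I_B·R_B + V_BE, so I_B = (12 − 0.7)/560 kΩ = 0.0202 mA.
In the active region I_C = β·I_B = 75 × 0.0202 = 1.51 mA.
Collector loop: V_CE = V_CC − I_C·R_C = 12 − 1.51×4.7 = 4.89 V.
Since V_CE = 4.89 V > V_CE(sat) ≈ 0.2 V, the transistor is in the active region as assumed.

I_C ≈ 1.5 mA, V_CE ≈ 4.9 V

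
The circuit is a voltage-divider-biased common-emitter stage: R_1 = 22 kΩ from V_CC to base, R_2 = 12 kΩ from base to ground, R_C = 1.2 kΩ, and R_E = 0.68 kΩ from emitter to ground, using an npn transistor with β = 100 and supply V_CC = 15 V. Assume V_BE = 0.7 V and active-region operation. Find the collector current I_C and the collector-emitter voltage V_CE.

I_C ≈ 6 mA, V_CE ≈ 3.7 V

Thevenize the base divider: V_Th = V_CC·R_2/(R_1+R_2) = 15×12/34 = 5.29 V, R_Th = R_1‖R_2 = 7.76 kΩ.
Base-emitter loop: V_Th = I_B·R_Th + V_BE + (β+1)I_B·R_E, so I_B = (5.29 − 0.7) / (7.76 + 101×0.68) = 0.0601 mA.
I_C = β·I_B = 100×0.0601 = 6.01 mA, and I_E = (β+1)I_B = 6.07 mA.
V_CE = V_CC − I_C·R_C − I_E·R_E = 15 − 6.01×1.2 − 6.07×0.68 = 3.66 V.
V_CE = 3.66 V > 0.2 V confirms active-region operation.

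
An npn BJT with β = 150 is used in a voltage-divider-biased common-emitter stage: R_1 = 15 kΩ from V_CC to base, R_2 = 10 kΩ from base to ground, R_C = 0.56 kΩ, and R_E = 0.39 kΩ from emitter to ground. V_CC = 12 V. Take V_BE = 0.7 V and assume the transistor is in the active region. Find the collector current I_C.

Thevenize the base divider: V_Th = V_CC·R_2/(R_1+R_2) = 12×10/25 = 4.8 V, R_Th = R_1‖R_2 = 6 kΩ.
Base-emitter loop: V_Th = I_B·R_Th + V_BE + (β+1)I_B·R_E, so I_B = (4.8 − 0.7) / (6 + 151×0.39) = 0.0632 mA.
I_C = β·I_B = 150×0.0632 = 9.48 mA, and I_E = (β+1)I_B = 9.54 mA.
V_CE = V_CC − I_C·R_C − I_E·R_E = 12 − 9.48×0.56 − 9.54×0.39 = 2.97 V.
V_CE = 2.97 V > 0.2 V confirms active-region operation.

I_C ≈ 9.5 mA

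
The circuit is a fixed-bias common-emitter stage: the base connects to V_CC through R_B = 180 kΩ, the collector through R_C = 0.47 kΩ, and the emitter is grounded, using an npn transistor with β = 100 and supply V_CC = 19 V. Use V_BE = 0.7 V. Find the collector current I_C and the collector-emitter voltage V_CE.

Base loop: V_CC = I_B·R_B + V_BE, so I_B = (19 − 0.7)/180 kΩ = 0.102 mA.
In the active region I_C = β·I_B = 100 × 0.102 = 10.2 mA.
Collector loop: V_CE = V_CC − I_C·R_C = 19 − 10.2×0.47 = 14.2 V.
Since V_CE = 14.2 V > V_CE(sat) ≈ 0.2 V, the transistor is in the active region as assumed.

I_C ≈ 10 mA, V_CE ≈ 14 V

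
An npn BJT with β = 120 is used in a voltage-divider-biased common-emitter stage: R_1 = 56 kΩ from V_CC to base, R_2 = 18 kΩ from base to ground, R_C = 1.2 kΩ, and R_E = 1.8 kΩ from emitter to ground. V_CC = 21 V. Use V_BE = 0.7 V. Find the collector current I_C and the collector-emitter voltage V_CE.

I_C ≈ 2.3 mA, V_CE ≈ 14 V

Thevenize the base divider: V_Th = V_CC·R_2/(R_1+R_2) = 21×18/74 = 5.11 V, R_Th = R_1‖R_2 = 13.6 kΩ.
Base-emitter loop: V_Th = I_B·R_Th + V_BE + (β+1)I_B·R_E, so I_B = (5.11 − 0.7) / (13.6 + 121×1.8) = 0.019 mA.
I_C = β·I_B = 120×0.019 = 2.29 mA, and I_E = (β+1)I_B = 2.3 mA.
V_CE = V_CC − I_C·R_C − I_E·R_E = 21 − 2.29×1.2 − 2.3×1.8 = 14.1 V.
V_CE = 14.1 V > 0.2 V confirms active-region operation.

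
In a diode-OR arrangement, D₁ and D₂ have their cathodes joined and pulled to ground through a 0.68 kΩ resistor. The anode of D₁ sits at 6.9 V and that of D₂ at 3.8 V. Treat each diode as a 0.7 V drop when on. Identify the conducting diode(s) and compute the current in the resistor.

Assume both conduct. Then node N would need to be at both 6.9−0.7 = 6.2 V and 3.8−0.7 = 3.1 V, which is impossible.
Assume only D₁ conducts: V_N = 6.9 − 0.7 = 6.2 V, so I_R = 6.2/0.68 = 9.12 mA.
Check D₂: its anode-to-cathode voltage is 3.8 − 6.2 = -2.4 V < 0.7 V, so it is off. The assumption is consistent.

Only D₁ conducts; I_R ≈ 9.1 mA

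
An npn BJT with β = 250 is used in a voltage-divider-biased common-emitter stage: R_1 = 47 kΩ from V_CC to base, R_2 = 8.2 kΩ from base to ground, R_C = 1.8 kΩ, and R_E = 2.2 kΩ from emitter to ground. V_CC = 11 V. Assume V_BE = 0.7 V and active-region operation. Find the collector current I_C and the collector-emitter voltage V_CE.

I_C ≈ 0.42 mA, V_CE ≈ 9.3 V

Thevenize the base divider: V_Th = V_CC·R_2/(R_1+R_2) = 11×8.2/55.2 = 1.63 V, R_Th = R_1‖R_2 = 6.98 kΩ.
Base-emitter loop: V_Th = I_B·R_Th + V_BE + (β+1)I_B·R_E, so I_B = (1.63 − 0.7) / (6.98 + 251×2.2) = 0.00167 mA.
I_C = β·I_B = 250×0.00167 = 0.418 mA, and I_E = (β+1)I_B = 0.419 mA.
V_CE = V_CC − I_C·R_C − I_E·R_E = 11 − 0.418×1.8 − 0.419×2.2 = 9.33 V.
V_CE = 9.33 V > 0.2 V confirms active-region operation.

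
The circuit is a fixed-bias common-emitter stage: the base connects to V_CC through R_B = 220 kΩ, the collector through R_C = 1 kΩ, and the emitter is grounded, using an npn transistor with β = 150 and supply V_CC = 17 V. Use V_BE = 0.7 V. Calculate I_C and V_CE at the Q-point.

I_C ≈ 11 mA, V_CE ≈ 5.9 V

Base loop: V_CC = I_B·R_B + V_BE, so I_B = (17 − 0.7)/220 kΩ = 0.0741 mA.
In the active region I_C = β·I_B = 150 × 0.0741 = 11.1 mA.
Collector loop: V_CE = V_CC − I_C·R_C = 17 − 11.1×1 = 5.89 V.
Since V_CE = 5.89 V > V_CE(sat) ≈ 0.2 V, the transistor is in the active region as assumed.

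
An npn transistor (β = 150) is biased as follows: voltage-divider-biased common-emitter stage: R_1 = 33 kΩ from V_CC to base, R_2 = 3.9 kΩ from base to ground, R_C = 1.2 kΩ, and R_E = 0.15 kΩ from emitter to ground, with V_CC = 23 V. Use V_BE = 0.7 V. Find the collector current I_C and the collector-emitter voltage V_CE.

I_C ≈ 9.9 mA, V_CE ≈ 9.6 V

Thevenize the base divider: V_Th = V_CC·R_2/(R_1+R_2) = 23×3.9/36.9 = 2.43 V, R_Th = R_1‖R_2 = 3.49 kΩ.
Base-emitter loop: V_Th = I_B·R_Th + V_BE + (β+1)I_B·R_E, so I_B = (2.43 − 0.7) / (3.49 + 151×0.15) = 0.0662 mA.
I_C = β·I_B = 150×0.0662 = 9.93 mA, and I_E = (β+1)I_B = 10 mA.
V_CE = V_CC − I_C·R_C − I_E·R_E = 23 − 9.93×1.2 − 10×0.15 = 9.58 V.
V_CE = 9.58 V > 0.2 V confirms active-region operation.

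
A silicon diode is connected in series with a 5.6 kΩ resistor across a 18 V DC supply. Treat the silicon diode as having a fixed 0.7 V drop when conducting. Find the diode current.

I ≈ 3.1 mA

KVL around the loop: 18 = V_D + I·R = 0.7 + I × 5.6 kΩ.
So I = (18 − 0.7) / 5.6 kΩ = 17.3 / 5.6 = 3.09 mA.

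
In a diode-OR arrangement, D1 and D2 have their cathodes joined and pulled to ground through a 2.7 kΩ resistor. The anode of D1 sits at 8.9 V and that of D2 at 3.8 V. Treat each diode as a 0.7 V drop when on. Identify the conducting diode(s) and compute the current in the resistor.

Only D1 conducts; I_R ≈ 3 mA

Assume both conduct. Then node N would need to be at both 8.9−0.7 = 8.2 V and 3.8−0.7 = 3.1 V, which is impossible.
Assume only D1 conducts: V_N = 8.9 − 0.7 = 8.2 V, so I_R = 8.2/2.7 = 3.04 mA.
Check D2: its anode-to-cathode voltage is 3.8 − 8.2 = -4.4 V < 0.7 V, so it is off. The assumption is consistent.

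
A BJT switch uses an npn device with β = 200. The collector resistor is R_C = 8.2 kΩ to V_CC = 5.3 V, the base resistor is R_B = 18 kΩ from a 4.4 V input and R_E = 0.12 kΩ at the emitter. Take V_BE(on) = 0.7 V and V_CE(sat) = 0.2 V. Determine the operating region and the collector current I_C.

Assume active: I_B = (4.4 − 0.7)/(18 + 201×0.12) = 0.0878 mA, I_C = β·I_B = 17.6 mA.
Then V_CE = 5.3 − 17.6×8.2 − 17.7×0.12 = -141 V < 0.2 V — the active assumption fails.
Re-solve with V_CE = 0.2 V. KCL at the emitter: V_E/R_E = (V_BB−0.7−V_E)/R_B + (V_CC−0.2−V_E)/R_C, giving V_E = 0.0972 V.
I_C = (V_CC − 0.2 − V_E)/R_C = (5.1 − 0.0972)/8.2 = 0.61 mA.
Check: I_B = (3.7 − 0.0972)/18 = 0.2 mA, and β·I_B = 40 mA > I_C, confirming saturation.

saturation; I_C ≈ 0.61 mA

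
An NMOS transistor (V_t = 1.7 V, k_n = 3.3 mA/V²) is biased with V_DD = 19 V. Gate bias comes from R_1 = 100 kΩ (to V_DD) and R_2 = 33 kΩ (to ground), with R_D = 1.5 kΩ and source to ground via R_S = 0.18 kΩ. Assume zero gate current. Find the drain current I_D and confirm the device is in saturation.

V_G = V_DD·R_2/(R_1+R_2) = 19×33/133 = 4.71 V.
Assume saturation: I_D = (k_n/2)(V_GS − V_t)² with V_GS = V_G − I_D·R_S = 4.71 − 0.18·I_D.
Substituting gives 0.0535·I_D² − 2.79·I_D + 15 = 0, with roots I_D = 6.08 or 46.1 mA.
The root I_D = 46.1 mA gives V_GS = -3.59 V ≤ V_t, so take I_D = 6.08 mA.
Then V_GS = 3.62 V and V_DS = V_DD − I_D(R_D+R_S) = 19 − 6.08×1.68 = 8.78 V.
Saturation requires V_DS ≥ V_GS − V_t = 1.92 V; 8.78 ≥ 1.92 ✓.

I_D ≈ 6.1 mA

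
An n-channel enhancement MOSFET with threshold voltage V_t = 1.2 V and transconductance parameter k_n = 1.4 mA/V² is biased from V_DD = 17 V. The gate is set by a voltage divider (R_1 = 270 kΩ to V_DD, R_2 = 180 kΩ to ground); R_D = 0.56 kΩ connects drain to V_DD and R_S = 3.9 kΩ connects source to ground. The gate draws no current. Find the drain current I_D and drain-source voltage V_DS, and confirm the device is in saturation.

I_D ≈ 1.1 mA, V_DS ≈ 12 V

V_G = V_DD·R_2/(R_1+R_2) = 17×180/450 = 6.8 V.
Assume saturation: I_D = (k_n/2)(V_GS − V_t)² with V_GS = V_G − I_D·R_S = 6.8 − 3.9·I_D.
Substituting gives 10.6·I_D² − 31.6·I_D + 22 = 0, with roots I_D = 1.11 or 1.85 mA.
The root I_D = 1.85 mA gives V_GS = -0.427 V ≤ V_t, so take I_D = 1.11 mA.
Then V_GS = 2.46 V and V_DS = V_DD − I_D(R_D+R_S) = 17 − 1.11×4.46 = 12 V.
Saturation requires V_DS ≥ V_GS − V_t = 1.26 V; 12 ≥ 1.26 ✓.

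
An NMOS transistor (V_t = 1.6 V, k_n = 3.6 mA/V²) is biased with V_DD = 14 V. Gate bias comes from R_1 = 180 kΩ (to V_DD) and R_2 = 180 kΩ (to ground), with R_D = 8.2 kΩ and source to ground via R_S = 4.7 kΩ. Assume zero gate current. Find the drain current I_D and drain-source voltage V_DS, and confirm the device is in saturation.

V_G = V_DD·R_2/(R_1+R_2) = 14×180/360 = 7 V.
Assume saturation: I_D = (k_n/2)(V_GS − V_t)² with V_GS = V_G − I_D·R_S = 7 − 4.7·I_D.
Substituting gives 39.8·I_D² − 92.4·I_D + 52.5 = 0, with roots I_D = 0.991 or 1.33 mA.
The root I_D = 1.33 mA gives V_GS = 0.74 V ≤ V_t, so take I_D = 0.991 mA.
Then V_GS = 2.34 V and V_DS = V_DD − I_D(R_D+R_S) = 14 − 0.991×12.9 = 1.22 V.
Saturation requires V_DS ≥ V_GS − V_t = 0.742 V; 1.22 ≥ 0.742 ✓.

I_D ≈ 0.99 mA, V_DS ≈ 1.2 V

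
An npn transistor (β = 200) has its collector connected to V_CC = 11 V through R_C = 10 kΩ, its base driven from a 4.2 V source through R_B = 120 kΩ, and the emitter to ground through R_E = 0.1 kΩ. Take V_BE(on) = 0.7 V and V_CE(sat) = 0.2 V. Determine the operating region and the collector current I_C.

Assume active: I_B = (4.2 − 0.7)/(120 + 201×0.1) = 0.025 mA, I_C = β·I_B = 5 mA.
Then V_CE = 11 − 5×10 − 5.02×0.1 = -39.5 V < 0.2 V — the active assumption fails.
Re-solve with V_CE = 0.2 V. KCL at the emitter: V_E/R_E = (V_BB−0.7−V_E)/R_B + (V_CC−0.2−V_E)/R_C, giving V_E = 0.11 V.
I_C = (V_CC − 0.2 − V_E)/R_C = (10.8 − 0.11)/10 = 1.07 mA.
Check: I_B = (3.5 − 0.11)/120 = 0.0283 mA, and β·I_B = 5.65 mA > I_C, confirming saturation.

saturation; I_C ≈ 1.1 mA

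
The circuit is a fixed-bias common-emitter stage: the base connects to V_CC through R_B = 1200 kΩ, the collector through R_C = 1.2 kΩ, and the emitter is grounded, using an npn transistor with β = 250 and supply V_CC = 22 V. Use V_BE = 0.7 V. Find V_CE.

V_CE ≈ 17 V

Base loop: V_CC = I_B·R_B + V_BE, so I_B = (22 − 0.7)/1200 kΩ = 0.0178 mA.
In the active region I_C = β·I_B = 250 × 0.0178 = 4.44 mA.
Collector loop: V_CE = V_CC − I_C·R_C = 22 − 4.44×1.2 = 16.7 V.
Since V_CE = 16.7 V > V_CE(sat) ≈ 0.2 V, the transistor is in the active region as assumed.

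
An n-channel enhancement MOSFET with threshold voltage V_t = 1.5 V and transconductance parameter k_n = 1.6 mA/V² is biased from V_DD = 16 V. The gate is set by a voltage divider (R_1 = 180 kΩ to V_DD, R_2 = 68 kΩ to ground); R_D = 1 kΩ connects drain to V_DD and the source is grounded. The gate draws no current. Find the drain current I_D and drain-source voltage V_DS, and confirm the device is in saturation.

V_G = V_DD·R_2/(R_1+R_2) = 16×68/248 = 4.39 V. With the source grounded, V_GS = V_G = 4.39 V.
Assume saturation: I_D = (k_n/2)(V_GS − V_t)² = (1.6/2)×(4.39 − 1.5)² = 0.8×2.89² = 6.67 mA.
V_DS = V_DD − I_D·R_D = 16 − 6.67×1 = 9.33 V.
Saturation requires V_DS ≥ V_GS − V_t = 2.89 V; 9.33 ≥ 2.89 ✓.

I_D ≈ 6.7 mA, V_DS ≈ 9.3 V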